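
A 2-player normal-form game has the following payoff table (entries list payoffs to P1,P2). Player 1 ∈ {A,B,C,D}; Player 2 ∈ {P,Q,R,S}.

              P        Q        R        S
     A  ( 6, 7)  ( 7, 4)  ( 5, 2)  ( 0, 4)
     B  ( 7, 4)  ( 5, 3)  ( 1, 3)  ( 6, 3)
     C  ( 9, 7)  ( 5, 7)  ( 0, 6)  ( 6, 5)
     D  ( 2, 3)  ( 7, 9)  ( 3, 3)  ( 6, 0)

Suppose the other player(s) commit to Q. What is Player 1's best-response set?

argmax u_1 = {A,D}

u_1(A vs Q) = 7
u_1(B vs Q) = 5
u_1(C vs Q) = 5
u_1(D vs Q) = 7
max payoff 7 at {A,D}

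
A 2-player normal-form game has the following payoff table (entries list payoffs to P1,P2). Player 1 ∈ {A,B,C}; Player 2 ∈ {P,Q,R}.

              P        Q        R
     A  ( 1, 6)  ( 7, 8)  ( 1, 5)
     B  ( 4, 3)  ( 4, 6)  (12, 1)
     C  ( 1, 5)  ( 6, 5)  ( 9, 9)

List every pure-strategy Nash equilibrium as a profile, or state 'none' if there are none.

(A,P): not NE [P1→B gives 4>1; P2→Q gives 8>6]
(A,Q): NE
(A,R): not NE [P1→B gives 12>1; P2→Q gives 8>5]
(B,P): not NE [P2→Q gives 6>3]
(B,Q): not NE [P1→A gives 7>4]
(B,R): not NE [P2→Q gives 6>1]
(C,P): not NE [P1→B gives 4>1; P2→R gives 9>5]
(C,Q): not NE [P1→A gives 7>6; P2→R gives 9>5]
(C,R): not NE [P1→B gives 12>9]

NE set: (A,Q)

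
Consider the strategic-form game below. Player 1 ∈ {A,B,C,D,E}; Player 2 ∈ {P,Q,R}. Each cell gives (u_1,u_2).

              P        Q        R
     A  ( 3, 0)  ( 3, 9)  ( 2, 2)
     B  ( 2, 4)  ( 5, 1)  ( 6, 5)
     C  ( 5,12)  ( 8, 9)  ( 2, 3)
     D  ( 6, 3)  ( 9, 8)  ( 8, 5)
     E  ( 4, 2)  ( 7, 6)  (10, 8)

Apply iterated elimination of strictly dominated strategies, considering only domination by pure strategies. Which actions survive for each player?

P1 drop A (D beats it: P:6>3 Q:9>3 R:8>2)
P1 drop B (D beats it: P:6>2 Q:9>5 R:8>6)
P1 drop C (D beats it: P:6>5 Q:9>8 R:8>2)
P2 drop P (Q beats it: D:8>3 E:6>2)
P1→{D,E} P2→{Q,R}

Remaining: P1:{D,E} P2:{Q,R}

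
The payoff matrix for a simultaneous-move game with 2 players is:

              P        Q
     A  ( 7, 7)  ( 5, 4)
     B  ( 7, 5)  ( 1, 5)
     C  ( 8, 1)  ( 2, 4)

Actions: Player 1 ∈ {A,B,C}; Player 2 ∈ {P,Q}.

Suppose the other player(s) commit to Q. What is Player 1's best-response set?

u_1(A vs Q) = 5
u_1(B vs Q) = 1
u_1(C vs Q) = 2
max payoff 5 at {A}

argmax u_1 = {A}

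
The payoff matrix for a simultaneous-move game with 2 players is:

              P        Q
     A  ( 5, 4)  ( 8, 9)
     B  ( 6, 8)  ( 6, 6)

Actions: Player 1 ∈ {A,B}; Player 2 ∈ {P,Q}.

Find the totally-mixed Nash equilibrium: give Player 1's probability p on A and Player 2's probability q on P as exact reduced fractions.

P1 indiff ⇒ q·5+(1-q)·8 = q·6+(1-q)·6 ⇒ q(-1) = (1-q)(-2) ⇒ q = 2/3
P2 indiff ⇒ p·4+(1-p)·8 = p·9+(1-p)·6 ⇒ p(-5) = (1-p)(-2) ⇒ p = 2/7

(p,q) = (2/7, 2/3)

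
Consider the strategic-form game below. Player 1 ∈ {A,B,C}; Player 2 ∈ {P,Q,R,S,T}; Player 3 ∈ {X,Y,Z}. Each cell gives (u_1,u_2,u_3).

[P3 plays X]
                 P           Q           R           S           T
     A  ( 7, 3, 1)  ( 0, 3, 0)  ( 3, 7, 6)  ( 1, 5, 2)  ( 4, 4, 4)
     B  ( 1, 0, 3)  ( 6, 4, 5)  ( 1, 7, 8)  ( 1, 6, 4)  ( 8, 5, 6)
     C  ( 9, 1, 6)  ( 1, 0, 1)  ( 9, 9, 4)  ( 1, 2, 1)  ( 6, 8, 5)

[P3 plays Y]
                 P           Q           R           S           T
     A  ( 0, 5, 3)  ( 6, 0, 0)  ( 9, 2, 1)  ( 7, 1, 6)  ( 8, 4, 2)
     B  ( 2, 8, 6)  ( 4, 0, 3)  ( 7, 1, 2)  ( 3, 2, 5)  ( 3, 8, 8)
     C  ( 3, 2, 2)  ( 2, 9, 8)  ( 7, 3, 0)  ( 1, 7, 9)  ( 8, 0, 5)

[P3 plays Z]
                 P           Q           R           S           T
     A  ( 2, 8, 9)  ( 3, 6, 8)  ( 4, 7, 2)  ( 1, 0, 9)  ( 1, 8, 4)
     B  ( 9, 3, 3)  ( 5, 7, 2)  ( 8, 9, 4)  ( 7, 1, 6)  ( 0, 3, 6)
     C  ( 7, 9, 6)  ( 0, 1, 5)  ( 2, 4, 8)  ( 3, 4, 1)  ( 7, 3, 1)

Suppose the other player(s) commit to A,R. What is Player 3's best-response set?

u_3(X vs A,R) = 6
u_3(Y vs A,R) = 1
u_3(Z vs A,R) = 2
max payoff 6 at {X}

argmax u_3 = {X}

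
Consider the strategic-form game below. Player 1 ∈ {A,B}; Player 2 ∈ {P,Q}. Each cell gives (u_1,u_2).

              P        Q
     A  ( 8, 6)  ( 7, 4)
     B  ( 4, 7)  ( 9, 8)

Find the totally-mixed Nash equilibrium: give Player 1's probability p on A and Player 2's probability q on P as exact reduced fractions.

P1 indiff ⇒ q·8+(1-q)·7 = q·4+(1-q)·9 ⇒ q(4) = (1-q)(2) ⇒ q = 1/3
P2 indiff ⇒ p·6+(1-p)·7 = p·4+(1-p)·8 ⇒ p(2) = (1-p)(1) ⇒ p = 1/3

(p,q) = (1/3, 1/3)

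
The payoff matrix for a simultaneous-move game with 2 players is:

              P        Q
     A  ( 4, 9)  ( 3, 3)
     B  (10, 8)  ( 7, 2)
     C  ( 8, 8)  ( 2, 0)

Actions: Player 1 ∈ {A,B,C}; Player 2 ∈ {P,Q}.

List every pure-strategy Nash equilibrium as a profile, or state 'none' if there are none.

Nash profiles: (B,P)

(A,P): not NE [P1→B gives 10>4]
(A,Q): not NE [P1→B gives 7>3; P2→P gives 9>3]
(B,P): NE
(B,Q): not NE [P2→P gives 8>2]
(C,P): not NE [P1→B gives 10>8]
(C,Q): not NE [P1→B gives 7>2; P2→P gives 8>0]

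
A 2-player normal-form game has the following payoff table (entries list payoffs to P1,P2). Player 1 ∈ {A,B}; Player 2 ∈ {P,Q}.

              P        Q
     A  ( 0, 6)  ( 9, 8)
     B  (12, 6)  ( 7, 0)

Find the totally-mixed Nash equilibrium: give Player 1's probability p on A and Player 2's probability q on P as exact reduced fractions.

P1 indiff ⇒ q·0+(1-q)·9 = q·12+(1-q)·7 ⇒ q(-12) = (1-q)(-2) ⇒ q = 1/7
P2 indiff ⇒ p·6+(1-p)·6 = p·8+(1-p)·0 ⇒ p(-2) = (1-p)(-6) ⇒ p = 3/4

P1 mixes 3/4 on A; P2 mixes 1/7 on P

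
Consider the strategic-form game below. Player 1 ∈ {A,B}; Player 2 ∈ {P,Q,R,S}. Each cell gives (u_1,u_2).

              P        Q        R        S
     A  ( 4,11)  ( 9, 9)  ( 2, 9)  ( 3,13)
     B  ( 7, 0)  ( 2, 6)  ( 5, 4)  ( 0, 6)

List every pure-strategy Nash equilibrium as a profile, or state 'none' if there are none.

(A,P): not NE [P1→B gives 7>4; P2→S gives 13>11]
(A,Q): not NE [P2→S gives 13>9]
(A,R): not NE [P1→B gives 5>2; P2→S gives 13>9]
(A,S): NE
(B,P): not NE [P2→S gives 6>0]
(B,Q): not NE [P1→A gives 9>2]
(B,R): not NE [P2→S gives 6>4]
(B,S): not NE [P1→A gives 3>0]

PSNE = {(A,S)}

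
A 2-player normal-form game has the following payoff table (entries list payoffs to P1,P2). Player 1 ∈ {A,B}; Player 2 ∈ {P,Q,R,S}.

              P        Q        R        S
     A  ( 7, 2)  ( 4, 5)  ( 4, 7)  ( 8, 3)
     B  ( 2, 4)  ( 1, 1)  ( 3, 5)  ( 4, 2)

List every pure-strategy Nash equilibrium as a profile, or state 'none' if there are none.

(A,P): not NE [P2→R gives 7>2]
(A,Q): not NE [P2→R gives 7>5]
(A,R): NE
(A,S): not NE [P2→R gives 7>3]
(B,P): not NE [P1→A gives 7>2; P2→R gives 5>4]
(B,Q): not NE [P1→A gives 4>1; P2→R gives 5>1]
(B,R): not NE [P1→A gives 4>3]
(B,S): not NE [P1→A gives 8>4; P2→R gives 5>2]

PSNE = {(A,R)}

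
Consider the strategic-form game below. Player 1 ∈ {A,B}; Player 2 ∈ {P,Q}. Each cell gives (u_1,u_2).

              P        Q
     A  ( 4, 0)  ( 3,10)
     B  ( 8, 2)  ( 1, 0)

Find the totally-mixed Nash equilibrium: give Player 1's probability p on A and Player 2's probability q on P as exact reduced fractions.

p=1/6, q=1/3

P1 indiff ⇒ q·4+(1-q)·3 = q·8+(1-q)·1 ⇒ q(-4) = (1-q)(-2) ⇒ q = 1/3
P2 indiff ⇒ p·0+(1-p)·2 = p·10+(1-p)·0 ⇒ p(-10) = (1-p)(-2) ⇒ p = 1/6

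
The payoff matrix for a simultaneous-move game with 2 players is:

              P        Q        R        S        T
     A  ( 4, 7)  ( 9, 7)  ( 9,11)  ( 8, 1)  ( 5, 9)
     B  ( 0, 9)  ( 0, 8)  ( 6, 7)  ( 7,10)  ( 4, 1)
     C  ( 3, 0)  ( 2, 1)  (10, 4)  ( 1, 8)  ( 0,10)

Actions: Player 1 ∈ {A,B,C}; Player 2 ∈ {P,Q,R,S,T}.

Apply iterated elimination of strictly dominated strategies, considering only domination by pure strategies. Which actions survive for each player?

P1 drop B (A beats it: P:4>0 Q:9>0 R:9>6 S:8>7 T:5>4)
P2 drop P (R beats it: A:11>7 C:4>0)
P2 drop Q (R beats it: A:11>7 C:4>1)
P2 drop S (T beats it: A:9>1 C:10>8)
P1→{A,C} P2→{R,T}

IESDS → P1:{A,C} P2:{R,T}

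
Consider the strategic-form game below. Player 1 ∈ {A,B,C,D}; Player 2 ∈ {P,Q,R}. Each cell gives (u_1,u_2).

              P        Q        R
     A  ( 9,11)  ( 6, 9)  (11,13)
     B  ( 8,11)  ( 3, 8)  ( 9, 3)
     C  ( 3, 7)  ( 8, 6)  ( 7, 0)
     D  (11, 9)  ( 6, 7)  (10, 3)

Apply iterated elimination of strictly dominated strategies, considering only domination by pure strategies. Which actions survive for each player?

P1 drop B (A beats it: P:9>8 Q:6>3 R:11>9)
P2 drop Q (P beats it: A:11>9 C:7>6 D:9>7)
P1 drop C (A beats it: P:9>3 R:11>7)
P1→{A,D} P2→{P,R}

Survivors P1:{A,D} P2:{P,R}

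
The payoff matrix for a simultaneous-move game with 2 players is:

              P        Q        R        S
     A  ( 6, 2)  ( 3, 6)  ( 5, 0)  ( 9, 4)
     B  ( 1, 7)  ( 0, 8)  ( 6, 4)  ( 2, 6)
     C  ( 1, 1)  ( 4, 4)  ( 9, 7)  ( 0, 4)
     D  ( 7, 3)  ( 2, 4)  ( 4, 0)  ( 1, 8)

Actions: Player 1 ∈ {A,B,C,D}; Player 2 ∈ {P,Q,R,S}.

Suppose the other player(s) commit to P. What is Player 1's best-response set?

BR_1 = {D}

u_1(A vs P) = 6
u_1(B vs P) = 1
u_1(C vs P) = 1
u_1(D vs P) = 7
max payoff 7 at {D}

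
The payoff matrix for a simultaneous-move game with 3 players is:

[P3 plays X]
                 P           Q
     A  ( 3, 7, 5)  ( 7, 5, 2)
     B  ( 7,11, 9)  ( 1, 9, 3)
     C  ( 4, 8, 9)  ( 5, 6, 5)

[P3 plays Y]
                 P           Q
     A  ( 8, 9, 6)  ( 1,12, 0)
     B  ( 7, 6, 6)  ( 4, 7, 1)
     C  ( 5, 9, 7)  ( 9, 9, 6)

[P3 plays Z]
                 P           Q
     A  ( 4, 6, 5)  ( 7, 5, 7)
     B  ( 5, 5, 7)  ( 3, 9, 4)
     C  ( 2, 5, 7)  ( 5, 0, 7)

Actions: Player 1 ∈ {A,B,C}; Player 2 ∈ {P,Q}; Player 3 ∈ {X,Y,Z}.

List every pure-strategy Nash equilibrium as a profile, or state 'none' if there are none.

(A,P,X): not NE [P1→B gives 7>3; P3→Y gives 6>5]
(A,P,Y): not NE [P2→Q gives 12>9]
(A,P,Z): not NE [P1→B gives 5>4; P3→Y gives 6>5]
(A,Q,X): not NE [P2→P gives 7>5; P3→Z gives 7>2]
(A,Q,Y): not NE [P1→C gives 9>1; P3→Z gives 7>0]
(A,Q,Z): not NE [P2→P gives 6>5]
(B,P,X): NE
(B,P,Y): not NE [P1→A gives 8>7; P2→Q gives 7>6; P3→X gives 9>6]
(B,P,Z): not NE [P2→Q gives 9>5; P3→X gives 9>7]
(B,Q,X): not NE [P1→A gives 7>1; P2→P gives 11>9; P3→Z gives 4>3]
(B,Q,Y): not NE [P1→C gives 9>4; P3→Z gives 4>1]
(B,Q,Z): not NE [P1→A gives 7>3]
(C,P,X): not NE [P1→B gives 7>4]
(C,P,Y): not NE [P1→A gives 8>5; P3→X gives 9>7]
(C,P,Z): not NE [P1→B gives 5>2; P3→X gives 9>7]
(C,Q,X): not NE [P1→A gives 7>5; P2→P gives 8>6; P3→Z gives 7>5]
(C,Q,Y): not NE [P3→Z gives 7>6]
(C,Q,Z): not NE [P1→A gives 7>5; P2→P gives 5>0]

Nash profiles: (B,P,X)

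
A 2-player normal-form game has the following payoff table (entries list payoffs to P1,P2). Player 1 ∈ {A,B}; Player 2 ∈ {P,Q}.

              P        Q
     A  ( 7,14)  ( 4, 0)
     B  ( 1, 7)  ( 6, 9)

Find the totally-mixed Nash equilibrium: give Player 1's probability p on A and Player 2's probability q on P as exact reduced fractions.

(p,q) = (1/8, 1/4)

P1 indiff ⇒ q·7+(1-q)·4 = q·1+(1-q)·6 ⇒ q(6) = (1-q)(2) ⇒ q = 1/4
P2 indiff ⇒ p·14+(1-p)·7 = p·0+(1-p)·9 ⇒ p(14) = (1-p)(2) ⇒ p = 1/8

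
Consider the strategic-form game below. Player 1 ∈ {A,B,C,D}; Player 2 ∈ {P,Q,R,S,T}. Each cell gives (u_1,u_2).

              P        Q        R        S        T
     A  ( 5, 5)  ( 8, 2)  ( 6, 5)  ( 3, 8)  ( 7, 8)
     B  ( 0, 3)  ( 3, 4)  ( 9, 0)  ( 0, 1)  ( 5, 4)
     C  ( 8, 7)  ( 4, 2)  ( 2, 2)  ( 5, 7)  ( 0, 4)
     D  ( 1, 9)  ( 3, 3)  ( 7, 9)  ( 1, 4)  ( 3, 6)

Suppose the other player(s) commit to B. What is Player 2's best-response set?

BR_2 = {Q,T}

u_2(P vs B) = 3
u_2(Q vs B) = 4
u_2(R vs B) = 0
u_2(S vs B) = 1
u_2(T vs B) = 4
max payoff 4 at {Q,T}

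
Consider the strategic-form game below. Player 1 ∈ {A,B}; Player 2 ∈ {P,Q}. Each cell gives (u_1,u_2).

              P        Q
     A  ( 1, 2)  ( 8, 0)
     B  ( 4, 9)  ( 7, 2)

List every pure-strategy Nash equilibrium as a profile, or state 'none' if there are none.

Nash profiles: (B,P)

(A,P): not NE [P1→B gives 4>1]
(A,Q): not NE [P2→P gives 2>0]
(B,P): NE
(B,Q): not NE [P1→A gives 8>7; P2→P gives 9>2]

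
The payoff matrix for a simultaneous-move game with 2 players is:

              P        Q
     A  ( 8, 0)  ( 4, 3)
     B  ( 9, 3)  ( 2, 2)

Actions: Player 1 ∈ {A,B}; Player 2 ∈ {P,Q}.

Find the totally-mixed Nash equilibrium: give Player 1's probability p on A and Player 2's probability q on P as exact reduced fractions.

P1 indiff ⇒ q·8+(1-q)·4 = q·9+(1-q)·2 ⇒ q(-1) = (1-q)(-2) ⇒ q = 2/3
P2 indiff ⇒ p·0+(1-p)·3 = p·3+(1-p)·2 ⇒ p(-3) = (1-p)(-1) ⇒ p = 1/4

p=1/4, q=2/3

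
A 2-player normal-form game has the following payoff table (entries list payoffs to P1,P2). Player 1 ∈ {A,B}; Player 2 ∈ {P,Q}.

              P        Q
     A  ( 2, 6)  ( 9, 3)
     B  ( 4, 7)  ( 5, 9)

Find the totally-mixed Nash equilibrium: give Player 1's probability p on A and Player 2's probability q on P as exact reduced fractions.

P1 indiff ⇒ q·2+(1-q)·9 = q·4+(1-q)·5 ⇒ q(-2) = (1-q)(-4) ⇒ q = 2/3
P2 indiff ⇒ p·6+(1-p)·7 = p·3+(1-p)·9 ⇒ p(3) = (1-p)(2) ⇒ p = 2/5

p=2/5, q=2/3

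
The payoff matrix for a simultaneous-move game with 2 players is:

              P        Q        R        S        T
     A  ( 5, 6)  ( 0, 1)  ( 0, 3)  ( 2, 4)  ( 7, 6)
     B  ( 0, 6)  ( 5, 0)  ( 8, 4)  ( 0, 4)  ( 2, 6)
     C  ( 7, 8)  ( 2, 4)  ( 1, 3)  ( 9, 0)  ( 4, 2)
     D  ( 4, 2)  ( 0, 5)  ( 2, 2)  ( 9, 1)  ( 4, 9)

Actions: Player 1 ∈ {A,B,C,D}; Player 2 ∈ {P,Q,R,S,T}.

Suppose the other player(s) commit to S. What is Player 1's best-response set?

u_1(A vs S) = 2
u_1(B vs S) = 0
u_1(C vs S) = 9
u_1(D vs S) = 9
max payoff 9 at {C,D}

P1 best: {C,D}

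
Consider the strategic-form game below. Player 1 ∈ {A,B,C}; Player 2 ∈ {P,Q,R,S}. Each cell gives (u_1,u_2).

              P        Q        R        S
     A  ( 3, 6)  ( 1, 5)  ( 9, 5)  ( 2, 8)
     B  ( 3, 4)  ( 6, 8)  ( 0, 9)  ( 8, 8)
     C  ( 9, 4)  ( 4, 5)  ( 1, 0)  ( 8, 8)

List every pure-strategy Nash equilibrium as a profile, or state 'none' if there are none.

(A,P): not NE [P1→C gives 9>3; P2→S gives 8>6]
(A,Q): not NE [P1→B gives 6>1; P2→S gives 8>5]
(A,R): not NE [P2→S gives 8>5]
(A,S): not NE [P1→C gives 8>2]
(B,P): not NE [P1→C gives 9>3; P2→R gives 9>4]
(B,Q): not NE [P2→R gives 9>8]
(B,R): not NE [P1→A gives 9>0]
(B,S): not NE [P2→R gives 9>8]
(C,P): not NE [P2→S gives 8>4]
(C,Q): not NE [P1→B gives 6>4; P2→S gives 8>5]
(C,R): not NE [P1→A gives 9>1; P2→S gives 8>0]
(C,S): NE

Nash profiles: (C,S)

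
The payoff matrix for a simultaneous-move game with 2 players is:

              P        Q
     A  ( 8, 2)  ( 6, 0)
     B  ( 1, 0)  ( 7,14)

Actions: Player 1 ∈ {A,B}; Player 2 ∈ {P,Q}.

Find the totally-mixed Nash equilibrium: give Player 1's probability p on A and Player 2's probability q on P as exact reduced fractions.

p=7/8, q=1/8

P1 indiff ⇒ q·8+(1-q)·6 = q·1+(1-q)·7 ⇒ q(7) = (1-q)(1) ⇒ q = 1/8
P2 indiff ⇒ p·2+(1-p)·0 = p·0+(1-p)·14 ⇒ p(2) = (1-p)(14) ⇒ p = 7/8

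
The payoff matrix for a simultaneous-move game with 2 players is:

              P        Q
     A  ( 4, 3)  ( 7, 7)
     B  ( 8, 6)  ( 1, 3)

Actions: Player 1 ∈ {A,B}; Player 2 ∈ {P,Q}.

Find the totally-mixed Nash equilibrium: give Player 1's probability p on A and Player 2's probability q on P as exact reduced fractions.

P1 indiff ⇒ q·4+(1-q)·7 = q·8+(1-q)·1 ⇒ q(-4) = (1-q)(-6) ⇒ q = 3/5
P2 indiff ⇒ p·3+(1-p)·6 = p·7+(1-p)·3 ⇒ p(-4) = (1-p)(-3) ⇒ p = 3/7

(p,q) = (3/7, 3/5)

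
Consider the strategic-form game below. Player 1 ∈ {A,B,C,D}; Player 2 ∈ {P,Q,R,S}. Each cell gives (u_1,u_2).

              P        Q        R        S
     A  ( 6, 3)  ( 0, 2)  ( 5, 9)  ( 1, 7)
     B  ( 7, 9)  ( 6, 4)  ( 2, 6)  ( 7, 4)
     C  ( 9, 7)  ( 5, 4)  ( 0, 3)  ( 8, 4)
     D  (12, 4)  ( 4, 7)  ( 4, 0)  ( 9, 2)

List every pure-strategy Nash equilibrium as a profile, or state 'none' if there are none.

PSNE = {(A,R)}

(A,P): not NE [P1→D gives 12>6; P2→R gives 9>3]
(A,Q): not NE [P1→B gives 6>0; P2→R gives 9>2]
(A,R): NE
(A,S): not NE [P1→D gives 9>1; P2→R gives 9>7]
(B,P): not NE [P1→D gives 12>7]
(B,Q): not NE [P2→P gives 9>4]
(B,R): not NE [P1→A gives 5>2; P2→P gives 9>6]
(B,S): not NE [P1→D gives 9>7; P2→P gives 9>4]
(C,P): not NE [P1→D gives 12>9]
(C,Q): not NE [P1→B gives 6>5; P2→P gives 7>4]
(C,R): not NE [P1→A gives 5>0; P2→P gives 7>3]
(C,S): not NE [P1→D gives 9>8; P2→P gives 7>4]
(D,P): not NE [P2→Q gives 7>4]
(D,Q): not NE [P1→B gives 6>4]
(D,R): not NE [P1→A gives 5>4; P2→Q gives 7>0]
(D,S): not NE [P2→Q gives 7>2]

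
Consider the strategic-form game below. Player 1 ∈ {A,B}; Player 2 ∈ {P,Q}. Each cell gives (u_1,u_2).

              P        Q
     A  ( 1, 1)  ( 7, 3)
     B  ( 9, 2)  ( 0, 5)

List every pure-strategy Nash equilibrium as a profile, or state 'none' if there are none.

NE set: (A,Q)

(A,P): not NE [P1→B gives 9>1; P2→Q gives 3>1]
(A,Q): NE
(B,P): not NE [P2→Q gives 5>2]
(B,Q): not NE [P1→A gives 7>0]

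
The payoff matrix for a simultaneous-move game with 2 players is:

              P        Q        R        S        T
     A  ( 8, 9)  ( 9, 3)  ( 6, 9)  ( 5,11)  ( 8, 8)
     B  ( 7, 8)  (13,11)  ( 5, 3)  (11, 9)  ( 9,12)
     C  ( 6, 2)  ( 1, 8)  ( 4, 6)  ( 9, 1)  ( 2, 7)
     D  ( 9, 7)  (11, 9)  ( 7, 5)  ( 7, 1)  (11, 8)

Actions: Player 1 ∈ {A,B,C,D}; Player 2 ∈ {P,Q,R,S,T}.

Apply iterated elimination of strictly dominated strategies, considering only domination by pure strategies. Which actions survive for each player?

IESDS → P1:{B,D} P2:{Q,T}

P1 drop A (D beats it: P:9>8 Q:11>9 R:7>6 S:7>5 T:11>8)
P1 drop C (B beats it: P:7>6 Q:13>1 R:5>4 S:11>9 T:9>2)
P2 drop P (Q beats it: B:11>8 D:9>7)
P2 drop R (Q beats it: B:11>3 D:9>5)
P2 drop S (Q beats it: B:11>9 D:9>1)
P1→{B,D} P2→{Q,T}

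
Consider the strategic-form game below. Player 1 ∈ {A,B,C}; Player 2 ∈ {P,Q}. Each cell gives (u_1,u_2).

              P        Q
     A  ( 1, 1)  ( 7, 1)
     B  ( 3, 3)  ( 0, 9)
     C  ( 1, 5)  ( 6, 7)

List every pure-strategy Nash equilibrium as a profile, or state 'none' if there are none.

NE set: (A,Q)

(A,P): not NE [P1→B gives 3>1]
(A,Q): NE
(B,P): not NE [P2→Q gives 9>3]
(B,Q): not NE [P1→A gives 7>0]
(C,P): not NE [P1→B gives 3>1; P2→Q gives 7>5]
(C,Q): not NE [P1→A gives 7>6]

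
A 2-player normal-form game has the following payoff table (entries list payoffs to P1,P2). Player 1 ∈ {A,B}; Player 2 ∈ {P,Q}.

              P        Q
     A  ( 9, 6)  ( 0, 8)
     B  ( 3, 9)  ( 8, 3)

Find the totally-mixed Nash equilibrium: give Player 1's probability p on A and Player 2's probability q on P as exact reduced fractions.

P1 mixes 3/4 on A; P2 mixes 4/7 on P

P1 indiff ⇒ q·9+(1-q)·0 = q·3+(1-q)·8 ⇒ q(6) = (1-q)(8) ⇒ q = 4/7
P2 indiff ⇒ p·6+(1-p)·9 = p·8+(1-p)·3 ⇒ p(-2) = (1-p)(-6) ⇒ p = 3/4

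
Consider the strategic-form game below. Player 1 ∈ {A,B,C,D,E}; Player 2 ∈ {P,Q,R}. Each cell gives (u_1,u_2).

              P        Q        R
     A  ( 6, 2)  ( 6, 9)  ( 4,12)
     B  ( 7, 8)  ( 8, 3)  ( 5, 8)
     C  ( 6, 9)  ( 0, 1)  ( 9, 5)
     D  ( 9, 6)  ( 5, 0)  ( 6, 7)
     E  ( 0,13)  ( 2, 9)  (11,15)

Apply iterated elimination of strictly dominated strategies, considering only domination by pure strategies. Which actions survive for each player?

P1 drop A (B beats it: P:7>6 Q:8>6 R:5>4)
P2 drop Q (P beats it: B:8>3 C:9>1 D:6>0 E:13>9)
P1 drop B (D beats it: P:9>7 R:6>5)
P1→{C,D,E} P2→{P,R}

Remaining: P1:{C,D,E} P2:{P,R}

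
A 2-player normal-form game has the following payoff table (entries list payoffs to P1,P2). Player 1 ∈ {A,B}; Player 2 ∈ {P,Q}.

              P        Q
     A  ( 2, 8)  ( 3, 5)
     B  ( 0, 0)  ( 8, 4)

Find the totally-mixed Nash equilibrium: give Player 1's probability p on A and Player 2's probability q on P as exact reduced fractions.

P1 indiff ⇒ q·2+(1-q)·3 = q·0+(1-q)·8 ⇒ q(2) = (1-q)(5) ⇒ q = 5/7
P2 indiff ⇒ p·8+(1-p)·0 = p·5+(1-p)·4 ⇒ p(3) = (1-p)(4) ⇒ p = 4/7

P1 mixes 4/7 on A; P2 mixes 5/7 on P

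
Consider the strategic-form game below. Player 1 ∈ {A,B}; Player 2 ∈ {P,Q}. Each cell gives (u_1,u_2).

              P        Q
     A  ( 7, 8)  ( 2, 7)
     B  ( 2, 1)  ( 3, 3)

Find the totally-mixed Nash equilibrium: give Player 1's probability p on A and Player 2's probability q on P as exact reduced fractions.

P1 indiff ⇒ q·7+(1-q)·2 = q·2+(1-q)·3 ⇒ q(5) = (1-q)(1) ⇒ q = 1/6
P2 indiff ⇒ p·8+(1-p)·1 = p·7+(1-p)·3 ⇒ p(1) = (1-p)(2) ⇒ p = 2/3

P1 mixes 2/3 on A; P2 mixes 1/6 on P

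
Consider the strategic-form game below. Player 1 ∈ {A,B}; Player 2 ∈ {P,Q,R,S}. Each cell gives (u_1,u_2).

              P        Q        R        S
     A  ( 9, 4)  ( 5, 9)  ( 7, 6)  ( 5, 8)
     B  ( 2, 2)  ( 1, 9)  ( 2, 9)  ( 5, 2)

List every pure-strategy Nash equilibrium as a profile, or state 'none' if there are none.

NE set: (A,Q)

(A,P): not NE [P2→Q gives 9>4]
(A,Q): NE
(A,R): not NE [P2→Q gives 9>6]
(A,S): not NE [P2→Q gives 9>8]
(B,P): not NE [P1→A gives 9>2; P2→R gives 9>2]
(B,Q): not NE [P1→A gives 5>1]
(B,R): not NE [P1→A gives 7>2]
(B,S): not NE [P2→R gives 9>2]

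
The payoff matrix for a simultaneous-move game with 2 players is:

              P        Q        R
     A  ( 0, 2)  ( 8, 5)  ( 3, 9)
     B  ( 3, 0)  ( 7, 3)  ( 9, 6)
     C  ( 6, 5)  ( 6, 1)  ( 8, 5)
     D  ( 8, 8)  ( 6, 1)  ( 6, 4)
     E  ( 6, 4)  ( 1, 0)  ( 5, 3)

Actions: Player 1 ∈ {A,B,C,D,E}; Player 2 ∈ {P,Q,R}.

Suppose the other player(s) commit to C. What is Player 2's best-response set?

u_2(P vs C) = 5
u_2(Q vs C) = 1
u_2(R vs C) = 5
max payoff 5 at {P,R}

P2 best: {P,R}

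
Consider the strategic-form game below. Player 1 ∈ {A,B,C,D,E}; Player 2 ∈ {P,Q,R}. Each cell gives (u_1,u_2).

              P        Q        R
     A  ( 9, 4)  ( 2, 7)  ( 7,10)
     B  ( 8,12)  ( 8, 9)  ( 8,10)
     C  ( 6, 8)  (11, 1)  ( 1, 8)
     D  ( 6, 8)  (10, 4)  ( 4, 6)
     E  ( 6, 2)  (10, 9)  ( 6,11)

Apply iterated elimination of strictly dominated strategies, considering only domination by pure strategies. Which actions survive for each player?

P2 drop Q (R beats it: A:10>7 B:10>9 C:8>1 D:6>4 E:11>9)
P1 drop C (A beats it: P:9>6 R:7>1)
P1 drop D (A beats it: P:9>6 R:7>4)
P1 drop E (A beats it: P:9>6 R:7>6)
P1→{A,B} P2→{P,R}

Remaining: P1:{A,B} P2:{P,R}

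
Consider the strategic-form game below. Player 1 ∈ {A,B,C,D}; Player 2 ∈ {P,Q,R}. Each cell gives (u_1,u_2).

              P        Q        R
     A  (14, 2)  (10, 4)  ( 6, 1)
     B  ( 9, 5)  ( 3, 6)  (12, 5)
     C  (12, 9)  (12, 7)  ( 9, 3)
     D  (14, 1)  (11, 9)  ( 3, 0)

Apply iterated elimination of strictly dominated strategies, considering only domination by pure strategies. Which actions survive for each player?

P2 drop R (Q beats it: A:4>1 B:6>5 C:7>3 D:9>0)
P1 drop B (A beats it: P:14>9 Q:10>3)
P1→{A,C,D} P2→{P,Q}

Remaining: P1:{A,C,D} P2:{P,Q}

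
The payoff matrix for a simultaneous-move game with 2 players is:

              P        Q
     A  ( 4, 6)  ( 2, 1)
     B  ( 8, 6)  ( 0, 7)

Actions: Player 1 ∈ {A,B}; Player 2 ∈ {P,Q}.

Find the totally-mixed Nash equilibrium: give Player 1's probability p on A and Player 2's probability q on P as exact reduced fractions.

P1 indiff ⇒ q·4+(1-q)·2 = q·8+(1-q)·0 ⇒ q(-4) = (1-q)(-2) ⇒ q = 1/3
P2 indiff ⇒ p·6+(1-p)·6 = p·1+(1-p)·7 ⇒ p(5) = (1-p)(1) ⇒ p = 1/6

P1 mixes 1/6 on A; P2 mixes 1/3 on P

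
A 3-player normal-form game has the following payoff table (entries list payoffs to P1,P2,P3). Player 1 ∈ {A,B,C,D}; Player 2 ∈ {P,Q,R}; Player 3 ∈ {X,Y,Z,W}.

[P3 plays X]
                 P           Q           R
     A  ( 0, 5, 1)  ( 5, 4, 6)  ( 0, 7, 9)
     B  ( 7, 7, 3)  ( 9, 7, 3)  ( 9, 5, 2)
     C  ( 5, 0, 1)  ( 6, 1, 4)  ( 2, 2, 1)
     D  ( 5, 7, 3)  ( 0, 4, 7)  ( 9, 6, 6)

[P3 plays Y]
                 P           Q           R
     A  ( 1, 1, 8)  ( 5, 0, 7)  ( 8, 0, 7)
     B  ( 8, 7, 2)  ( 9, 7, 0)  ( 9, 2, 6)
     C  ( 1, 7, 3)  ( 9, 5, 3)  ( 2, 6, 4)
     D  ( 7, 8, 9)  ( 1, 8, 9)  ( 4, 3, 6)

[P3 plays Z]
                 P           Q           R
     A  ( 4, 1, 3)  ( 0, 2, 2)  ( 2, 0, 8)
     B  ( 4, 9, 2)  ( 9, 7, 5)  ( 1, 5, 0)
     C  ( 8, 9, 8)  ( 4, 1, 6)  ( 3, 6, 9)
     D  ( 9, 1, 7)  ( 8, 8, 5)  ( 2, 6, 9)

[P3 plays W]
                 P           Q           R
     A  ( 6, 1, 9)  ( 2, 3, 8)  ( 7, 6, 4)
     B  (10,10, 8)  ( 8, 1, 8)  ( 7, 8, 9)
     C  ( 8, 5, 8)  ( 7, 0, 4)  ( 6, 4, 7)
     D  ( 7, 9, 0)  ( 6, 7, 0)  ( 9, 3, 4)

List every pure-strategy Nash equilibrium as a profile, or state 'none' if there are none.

(A,P,X): not NE [P1→B gives 7>0; P2→R gives 7>5; P3→W gives 9>1]
(A,P,Y): not NE [P1→B gives 8>1; P3→W gives 9>8]
(A,P,Z): not NE [P1→D gives 9>4; P2→Q gives 2>1; P3→W gives 9>3]
(A,P,W): not NE [P1→B gives 10>6; P2→R gives 6>1]
(A,Q,X): not NE [P1→B gives 9>5; P2→R gives 7>4; P3→W gives 8>6]
(A,Q,Y): not NE [P1→C gives 9>5; P2→P gives 1>0; P3→W gives 8>7]
(A,Q,Z): not NE [P1→B gives 9>0; P3→W gives 8>2]
(A,Q,W): not NE [P1→B gives 8>2; P2→R gives 6>3]
(A,R,X): not NE [P1→D gives 9>0]
(A,R,Y): not NE [P1→B gives 9>8; P2→P gives 1>0; P3→X gives 9>7]
(A,R,Z): not NE [P1→C gives 3>2; P2→Q gives 2>0; P3→X gives 9>8]
(A,R,W): not NE [P1→D gives 9>7; P3→X gives 9>4]
(B,P,X): not NE [P3→W gives 8>3]
(B,P,Y): not NE [P3→W gives 8>2]
(B,P,Z): not NE [P1→D gives 9>4; P3→W gives 8>2]
(B,P,W): NE
(B,Q,X): not NE [P3→W gives 8>3]
(B,Q,Y): not NE [P3→W gives 8>0]
(B,Q,Z): not NE [P2→P gives 9>7; P3→W gives 8>5]
(B,Q,W): not NE [P2→P gives 10>1]
(B,R,X): not NE [P2→Q gives 7>5; P3→W gives 9>2]
(B,R,Y): not NE [P2→Q gives 7>2; P3→W gives 9>6]
(B,R,Z): not NE [P1→C gives 3>1; P2→P gives 9>5; P3→W gives 9>0]
(B,R,W): not NE [P1→D gives 9>7; P2→P gives 10>8]
(C,P,X): not NE [P1→B gives 7>5; P2→R gives 2>0; P3→W gives 8>1]
(C,P,Y): not NE [P1→B gives 8>1; P3→W gives 8>3]
(C,P,Z): not NE [P1→D gives 9>8]
(C,P,W): not NE [P1→B gives 10>8]
(C,Q,X): not NE [P1→B gives 9>6; P2→R gives 2>1; P3→Z gives 6>4]
(C,Q,Y): not NE [P2→P gives 7>5; P3→Z gives 6>3]
(C,Q,Z): not NE [P1→B gives 9>4; P2→P gives 9>1]
(C,Q,W): not NE [P1→B gives 8>7; P2→P gives 5>0; P3→Z gives 6>4]
(C,R,X): not NE [P1→D gives 9>2; P3→Z gives 9>1]
(C,R,Y): not NE [P1→B gives 9>2; P2→P gives 7>6; P3→Z gives 9>4]
(C,R,Z): not NE [P2→P gives 9>6]
(C,R,W): not NE [P1→D gives 9>6; P2→P gives 5>4; P3→Z gives 9>7]
(D,P,X): not NE [P1→B gives 7>5; P3→Y gives 9>3]
(D,P,Y): not NE [P1→B gives 8>7]
(D,P,Z): not NE [P2→Q gives 8>1; P3→Y gives 9>7]
(D,P,W): not NE [P1→B gives 10>7; P3→Y gives 9>0]
(D,Q,X): not NE [P1→B gives 9>0; P2→P gives 7>4; P3→Y gives 9>7]
(D,Q,Y): not NE [P1→C gives 9>1]
(D,Q,Z): not NE [P1→B gives 9>8; P3→Y gives 9>5]
(D,Q,W): not NE [P1→B gives 8>6; P2→P gives 9>7; P3→Y gives 9>0]
(D,R,X): not NE [P2→P gives 7>6; P3→Z gives 9>6]
(D,R,Y): not NE [P1→B gives 9>4; P2→Q gives 8>3; P3→Z gives 9>6]
(D,R,Z): not NE [P1→C gives 3>2; P2→Q gives 8>6]
(D,R,W): not NE [P2→P gives 9>3; P3→Z gives 9>4]

Nash profiles: (B,P,W)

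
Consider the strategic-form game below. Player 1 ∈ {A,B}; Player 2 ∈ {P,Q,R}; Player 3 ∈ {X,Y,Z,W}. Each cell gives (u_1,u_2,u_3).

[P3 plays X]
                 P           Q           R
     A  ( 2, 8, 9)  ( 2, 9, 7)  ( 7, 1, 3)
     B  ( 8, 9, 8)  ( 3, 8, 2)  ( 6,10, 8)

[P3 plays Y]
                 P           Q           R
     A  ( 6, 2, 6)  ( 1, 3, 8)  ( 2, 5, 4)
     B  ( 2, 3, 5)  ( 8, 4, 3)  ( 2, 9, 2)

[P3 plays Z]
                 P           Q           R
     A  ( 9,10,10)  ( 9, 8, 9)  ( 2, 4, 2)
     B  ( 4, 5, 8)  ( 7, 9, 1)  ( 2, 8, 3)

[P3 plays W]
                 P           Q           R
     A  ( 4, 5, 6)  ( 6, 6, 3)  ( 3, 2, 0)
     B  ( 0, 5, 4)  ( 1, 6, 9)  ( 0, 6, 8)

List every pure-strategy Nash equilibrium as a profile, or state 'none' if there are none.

(A,P,X): not NE [P1→B gives 8>2; P2→Q gives 9>8; P3→Z gives 10>9]
(A,P,Y): not NE [P2→R gives 5>2; P3→Z gives 10>6]
(A,P,Z): NE
(A,P,W): not NE [P2→Q gives 6>5; P3→Z gives 10>6]
(A,Q,X): not NE [P1→B gives 3>2; P3→Z gives 9>7]
(A,Q,Y): not NE [P1→B gives 8>1; P2→R gives 5>3; P3→Z gives 9>8]
(A,Q,Z): not NE [P2→P gives 10>8]
(A,Q,W): not NE [P3→Z gives 9>3]
(A,R,X): not NE [P2→Q gives 9>1; P3→Y gives 4>3]
(A,R,Y): NE
(A,R,Z): not NE [P2→P gives 10>4; P3→Y gives 4>2]
(A,R,W): not NE [P2→Q gives 6>2; P3→Y gives 4>0]
(B,P,X): not NE [P2→R gives 10>9]
(B,P,Y): not NE [P1→A gives 6>2; P2→R gives 9>3; P3→Z gives 8>5]
(B,P,Z): not NE [P1→A gives 9>4; P2→Q gives 9>5]
(B,P,W): not NE [P1→A gives 4>0; P2→R gives 6>5; P3→Z gives 8>4]
(B,Q,X): not NE [P2→R gives 10>8; P3→W gives 9>2]
(B,Q,Y): not NE [P2→R gives 9>4; P3→W gives 9>3]
(B,Q,Z): not NE [P1→A gives 9>7; P3→W gives 9>1]
(B,Q,W): not NE [P1→A gives 6>1]
(B,R,X): not NE [P1→A gives 7>6]
(B,R,Y): not NE [P3→W gives 8>2]
(B,R,Z): not NE [P2→Q gives 9>8; P3→W gives 8>3]
(B,R,W): not NE [P1→A gives 3>0]

PSNE = {(A,P,Z), (A,R,Y)}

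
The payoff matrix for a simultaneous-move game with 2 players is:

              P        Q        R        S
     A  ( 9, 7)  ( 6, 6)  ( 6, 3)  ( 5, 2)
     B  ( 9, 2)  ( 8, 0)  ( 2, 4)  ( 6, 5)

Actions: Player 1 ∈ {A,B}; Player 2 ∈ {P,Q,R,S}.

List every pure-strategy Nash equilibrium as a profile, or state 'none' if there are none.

Nash profiles: (A,P), (B,S)

(A,P): NE
(A,Q): not NE [P1→B gives 8>6; P2→P gives 7>6]
(A,R): not NE [P2→P gives 7>3]
(A,S): not NE [P1→B gives 6>5; P2→P gives 7>2]
(B,P): not NE [P2→S gives 5>2]
(B,Q): not NE [P2→S gives 5>0]
(B,R): not NE [P1→A gives 6>2; P2→S gives 5>4]
(B,S): NE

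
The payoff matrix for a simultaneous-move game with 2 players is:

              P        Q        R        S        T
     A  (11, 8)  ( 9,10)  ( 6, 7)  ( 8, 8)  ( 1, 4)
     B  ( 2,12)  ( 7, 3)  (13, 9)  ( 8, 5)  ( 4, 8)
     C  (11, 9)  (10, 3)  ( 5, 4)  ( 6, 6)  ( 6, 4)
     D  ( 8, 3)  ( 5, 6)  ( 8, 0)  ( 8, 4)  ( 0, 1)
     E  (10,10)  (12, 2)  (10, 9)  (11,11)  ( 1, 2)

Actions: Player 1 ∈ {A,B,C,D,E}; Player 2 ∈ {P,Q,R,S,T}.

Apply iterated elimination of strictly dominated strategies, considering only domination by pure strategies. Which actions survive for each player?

IESDS → P1:{A,C,E} P2:{P,Q,S}

P1 drop D (E beats it: P:10>8 Q:12>5 R:10>8 S:11>8 T:1>0)
P2 drop R (P beats it: A:8>7 B:12>9 C:9>4 E:10>9)
P2 drop T (P beats it: A:8>4 B:12>8 C:9>4 E:10>2)
P1 drop B (E beats it: P:10>2 Q:12>7 S:11>8)
P1→{A,C,E} P2→{P,Q,S}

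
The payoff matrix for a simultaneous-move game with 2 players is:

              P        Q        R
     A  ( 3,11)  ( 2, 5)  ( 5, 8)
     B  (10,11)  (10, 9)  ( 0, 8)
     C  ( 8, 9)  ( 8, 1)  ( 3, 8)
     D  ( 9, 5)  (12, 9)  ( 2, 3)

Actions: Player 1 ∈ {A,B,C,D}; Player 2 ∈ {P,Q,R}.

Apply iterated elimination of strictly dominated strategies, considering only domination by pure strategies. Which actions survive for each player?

P2 drop R (P beats it: A:11>8 B:11>8 C:9>8 D:5>3)
P1 drop A (B beats it: P:10>3 Q:10>2)
P1 drop C (B beats it: P:10>8 Q:10>8)
P1→{B,D} P2→{P,Q}

IESDS → P1:{B,D} P2:{P,Q}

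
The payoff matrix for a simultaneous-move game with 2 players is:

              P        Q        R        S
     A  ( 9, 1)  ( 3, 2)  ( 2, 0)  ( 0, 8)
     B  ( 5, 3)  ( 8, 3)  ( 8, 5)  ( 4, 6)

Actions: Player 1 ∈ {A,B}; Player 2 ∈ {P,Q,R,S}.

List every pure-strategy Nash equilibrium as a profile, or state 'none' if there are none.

NE set: (B,S)

(A,P): not NE [P2→S gives 8>1]
(A,Q): not NE [P1→B gives 8>3; P2→S gives 8>2]
(A,R): not NE [P1→B gives 8>2; P2→S gives 8>0]
(A,S): not NE [P1→B gives 4>0]
(B,P): not NE [P1→A gives 9>5; P2→S gives 6>3]
(B,Q): not NE [P2→S gives 6>3]
(B,R): not NE [P2→S gives 6>5]
(B,S): NE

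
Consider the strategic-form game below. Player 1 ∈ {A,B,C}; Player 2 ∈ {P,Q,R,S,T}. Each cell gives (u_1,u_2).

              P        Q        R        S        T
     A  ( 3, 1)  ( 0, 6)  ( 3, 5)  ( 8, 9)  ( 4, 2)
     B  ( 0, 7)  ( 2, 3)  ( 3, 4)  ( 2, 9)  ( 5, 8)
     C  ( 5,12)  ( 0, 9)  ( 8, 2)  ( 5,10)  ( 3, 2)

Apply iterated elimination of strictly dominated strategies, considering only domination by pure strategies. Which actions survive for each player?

P2 drop Q (S beats it: A:9>6 B:9>3 C:10>9)
P2 drop R (S beats it: A:9>5 B:9>4 C:10>2)
P2 drop T (S beats it: A:9>2 B:9>8 C:10>2)
P1 drop B (A beats it: P:3>0 S:8>2)
P1→{A,C} P2→{P,S}

IESDS → P1:{A,C} P2:{P,S}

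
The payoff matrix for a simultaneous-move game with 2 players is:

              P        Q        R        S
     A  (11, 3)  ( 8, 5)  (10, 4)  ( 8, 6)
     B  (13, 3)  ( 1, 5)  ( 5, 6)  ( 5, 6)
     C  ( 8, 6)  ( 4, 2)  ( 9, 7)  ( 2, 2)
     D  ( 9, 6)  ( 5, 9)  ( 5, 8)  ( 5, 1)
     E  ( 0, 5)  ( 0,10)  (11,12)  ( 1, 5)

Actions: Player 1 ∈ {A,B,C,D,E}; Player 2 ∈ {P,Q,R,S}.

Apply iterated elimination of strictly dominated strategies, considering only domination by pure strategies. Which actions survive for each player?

Remaining: P1:{A,E} P2:{Q,R,S}

P1 drop C (A beats it: P:11>8 Q:8>4 R:10>9 S:8>2)
P1 drop D (A beats it: P:11>9 Q:8>5 R:10>5 S:8>5)
P2 drop P (Q beats it: A:5>3 B:5>3 E:10>5)
P1 drop B (A beats it: Q:8>1 R:10>5 S:8>5)
P1→{A,E} P2→{Q,R,S}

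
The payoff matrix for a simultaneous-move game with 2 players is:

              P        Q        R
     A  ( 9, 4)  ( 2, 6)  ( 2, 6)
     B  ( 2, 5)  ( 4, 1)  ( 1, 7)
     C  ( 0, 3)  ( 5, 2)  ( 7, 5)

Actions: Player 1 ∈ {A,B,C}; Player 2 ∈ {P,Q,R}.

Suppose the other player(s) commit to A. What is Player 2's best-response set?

u_2(P vs A) = 4
u_2(Q vs A) = 6
u_2(R vs A) = 6
max payoff 6 at {Q,R}

BR_2 = {Q,R}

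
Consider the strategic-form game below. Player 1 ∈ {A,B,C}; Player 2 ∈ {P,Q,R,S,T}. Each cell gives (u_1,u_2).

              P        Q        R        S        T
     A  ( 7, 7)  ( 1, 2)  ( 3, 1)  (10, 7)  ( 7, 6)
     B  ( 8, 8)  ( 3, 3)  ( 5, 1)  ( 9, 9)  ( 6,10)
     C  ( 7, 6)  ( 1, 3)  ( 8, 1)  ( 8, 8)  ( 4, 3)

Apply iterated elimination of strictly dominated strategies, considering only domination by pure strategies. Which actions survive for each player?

P2 drop Q (P beats it: A:7>2 B:8>3 C:6>3)
P2 drop R (P beats it: A:7>1 B:8>1 C:6>1)
P1 drop C (B beats it: P:8>7 S:9>8 T:6>4)
P1→{A,B} P2→{P,S,T}

Survivors P1:{A,B} P2:{P,S,T}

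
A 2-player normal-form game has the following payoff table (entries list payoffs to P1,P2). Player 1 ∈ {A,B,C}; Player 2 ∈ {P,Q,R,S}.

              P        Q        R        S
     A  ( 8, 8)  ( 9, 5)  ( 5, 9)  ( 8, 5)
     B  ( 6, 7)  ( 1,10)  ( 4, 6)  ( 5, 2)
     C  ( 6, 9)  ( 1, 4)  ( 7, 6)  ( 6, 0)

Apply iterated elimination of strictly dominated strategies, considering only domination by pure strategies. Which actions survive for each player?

IESDS → P1:{A,C} P2:{P,R}

P1 drop B (A beats it: P:8>6 Q:9>1 R:5>4 S:8>5)
P2 drop Q (P beats it: A:8>5 C:9>4)
P2 drop S (P beats it: A:8>5 C:9>0)
P1→{A,C} P2→{P,R}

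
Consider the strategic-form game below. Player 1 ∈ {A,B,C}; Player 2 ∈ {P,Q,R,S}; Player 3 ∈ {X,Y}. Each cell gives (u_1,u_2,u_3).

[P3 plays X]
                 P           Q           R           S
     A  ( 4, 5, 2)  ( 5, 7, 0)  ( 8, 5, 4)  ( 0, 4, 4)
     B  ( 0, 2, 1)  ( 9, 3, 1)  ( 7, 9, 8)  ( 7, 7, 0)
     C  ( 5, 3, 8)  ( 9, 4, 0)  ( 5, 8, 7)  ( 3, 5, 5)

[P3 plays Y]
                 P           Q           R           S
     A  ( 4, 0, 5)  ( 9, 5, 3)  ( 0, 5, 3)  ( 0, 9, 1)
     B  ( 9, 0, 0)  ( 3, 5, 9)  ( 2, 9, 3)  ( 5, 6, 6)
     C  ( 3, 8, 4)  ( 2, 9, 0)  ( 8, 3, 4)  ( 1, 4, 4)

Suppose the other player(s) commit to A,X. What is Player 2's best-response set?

argmax u_2 = {Q}

u_2(P vs A,X) = 5
u_2(Q vs A,X) = 7
u_2(R vs A,X) = 5
u_2(S vs A,X) = 4
max payoff 7 at {Q}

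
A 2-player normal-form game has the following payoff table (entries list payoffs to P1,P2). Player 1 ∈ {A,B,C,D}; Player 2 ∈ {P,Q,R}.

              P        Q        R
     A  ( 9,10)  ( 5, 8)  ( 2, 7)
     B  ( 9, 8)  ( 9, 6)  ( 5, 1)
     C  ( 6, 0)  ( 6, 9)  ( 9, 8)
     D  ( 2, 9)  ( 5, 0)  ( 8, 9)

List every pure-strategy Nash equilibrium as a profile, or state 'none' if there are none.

Nash profiles: (A,P), (B,P)

(A,P): NE
(A,Q): not NE [P1→B gives 9>5; P2→P gives 10>8]
(A,R): not NE [P1→C gives 9>2; P2→P gives 10>7]
(B,P): NE
(B,Q): not NE [P2→P gives 8>6]
(B,R): not NE [P1→C gives 9>5; P2→P gives 8>1]
(C,P): not NE [P1→B gives 9>6; P2→Q gives 9>0]
(C,Q): not NE [P1→B gives 9>6]
(C,R): not NE [P2→Q gives 9>8]
(D,P): not NE [P1→B gives 9>2]
(D,Q): not NE [P1→B gives 9>5; P2→R gives 9>0]
(D,R): not NE [P1→C gives 9>8]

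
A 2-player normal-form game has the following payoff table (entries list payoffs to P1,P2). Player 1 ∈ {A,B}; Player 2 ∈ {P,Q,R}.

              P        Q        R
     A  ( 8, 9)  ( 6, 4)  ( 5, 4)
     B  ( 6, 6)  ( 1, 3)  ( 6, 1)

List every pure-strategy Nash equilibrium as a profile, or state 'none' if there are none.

NE set: (A,P)

(A,P): NE
(A,Q): not NE [P2→P gives 9>4]
(A,R): not NE [P1→B gives 6>5; P2→P gives 9>4]
(B,P): not NE [P1→A gives 8>6]
(B,Q): not NE [P1→A gives 6>1; P2→P gives 6>3]
(B,R): not NE [P2→P gives 6>1]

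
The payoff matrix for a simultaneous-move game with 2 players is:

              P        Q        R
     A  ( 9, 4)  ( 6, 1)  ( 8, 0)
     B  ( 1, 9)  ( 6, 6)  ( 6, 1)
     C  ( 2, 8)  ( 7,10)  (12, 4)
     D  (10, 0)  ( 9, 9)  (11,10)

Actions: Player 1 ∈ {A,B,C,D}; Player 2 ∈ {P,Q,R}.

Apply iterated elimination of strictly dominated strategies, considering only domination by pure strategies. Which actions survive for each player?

Survivors P1:{C,D} P2:{Q,R}

P1 drop A (D beats it: P:10>9 Q:9>6 R:11>8)
P1 drop B (C beats it: P:2>1 Q:7>6 R:12>6)
P2 drop P (Q beats it: C:10>8 D:9>0)
P1→{C,D} P2→{Q,R}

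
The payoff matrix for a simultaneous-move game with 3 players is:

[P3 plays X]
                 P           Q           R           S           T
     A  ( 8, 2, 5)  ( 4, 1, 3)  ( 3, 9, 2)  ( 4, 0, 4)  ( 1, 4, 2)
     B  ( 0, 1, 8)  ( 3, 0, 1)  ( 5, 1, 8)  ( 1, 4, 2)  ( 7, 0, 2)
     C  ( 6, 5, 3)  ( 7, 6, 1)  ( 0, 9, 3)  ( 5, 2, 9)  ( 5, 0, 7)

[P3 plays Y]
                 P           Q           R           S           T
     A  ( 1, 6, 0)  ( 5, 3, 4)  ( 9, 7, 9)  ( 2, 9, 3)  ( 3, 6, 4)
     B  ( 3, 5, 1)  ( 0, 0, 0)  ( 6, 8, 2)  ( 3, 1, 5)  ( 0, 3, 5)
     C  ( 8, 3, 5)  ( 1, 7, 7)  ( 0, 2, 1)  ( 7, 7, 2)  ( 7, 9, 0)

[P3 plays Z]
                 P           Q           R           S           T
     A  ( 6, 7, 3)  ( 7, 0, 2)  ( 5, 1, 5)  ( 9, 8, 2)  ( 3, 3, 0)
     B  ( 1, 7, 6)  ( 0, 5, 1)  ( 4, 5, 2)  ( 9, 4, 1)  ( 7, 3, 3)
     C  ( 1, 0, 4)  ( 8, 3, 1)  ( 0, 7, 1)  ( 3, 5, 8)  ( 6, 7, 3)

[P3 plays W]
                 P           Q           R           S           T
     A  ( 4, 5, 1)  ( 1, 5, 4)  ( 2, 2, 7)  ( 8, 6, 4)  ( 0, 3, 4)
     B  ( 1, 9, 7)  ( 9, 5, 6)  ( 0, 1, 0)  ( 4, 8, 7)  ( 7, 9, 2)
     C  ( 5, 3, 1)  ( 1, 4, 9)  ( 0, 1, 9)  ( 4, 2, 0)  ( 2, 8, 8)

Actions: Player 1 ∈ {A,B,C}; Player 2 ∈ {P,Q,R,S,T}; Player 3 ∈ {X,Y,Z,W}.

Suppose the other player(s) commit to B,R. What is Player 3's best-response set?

argmax u_3 = {X}

u_3(X vs B,R) = 8
u_3(Y vs B,R) = 2
u_3(Z vs B,R) = 2
u_3(W vs B,R) = 0
max payoff 8 at {X}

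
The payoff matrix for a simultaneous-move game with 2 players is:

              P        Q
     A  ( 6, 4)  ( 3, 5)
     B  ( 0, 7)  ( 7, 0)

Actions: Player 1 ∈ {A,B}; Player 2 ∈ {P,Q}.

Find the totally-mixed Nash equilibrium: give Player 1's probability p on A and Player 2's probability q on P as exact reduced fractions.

P1 indiff ⇒ q·6+(1-q)·3 = q·0+(1-q)·7 ⇒ q(6) = (1-q)(4) ⇒ q = 2/5
P2 indiff ⇒ p·4+(1-p)·7 = p·5+(1-p)·0 ⇒ p(-1) = (1-p)(-7) ⇒ p = 7/8

(p,q) = (7/8, 2/5)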